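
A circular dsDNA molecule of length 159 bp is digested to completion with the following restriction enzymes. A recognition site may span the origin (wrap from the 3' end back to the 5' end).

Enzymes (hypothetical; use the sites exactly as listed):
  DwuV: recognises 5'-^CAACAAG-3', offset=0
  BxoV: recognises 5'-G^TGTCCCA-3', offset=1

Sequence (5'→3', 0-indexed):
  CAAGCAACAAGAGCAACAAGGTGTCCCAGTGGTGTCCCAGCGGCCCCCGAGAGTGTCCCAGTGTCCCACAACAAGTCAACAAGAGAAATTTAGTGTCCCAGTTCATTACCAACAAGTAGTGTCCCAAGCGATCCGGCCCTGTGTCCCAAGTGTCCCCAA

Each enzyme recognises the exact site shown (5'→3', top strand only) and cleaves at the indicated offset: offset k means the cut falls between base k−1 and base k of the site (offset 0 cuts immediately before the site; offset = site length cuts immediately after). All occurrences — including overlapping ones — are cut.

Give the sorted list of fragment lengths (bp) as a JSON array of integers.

[7,7,8,8,8,9,10,11,15,16,17,21,22]

Per-enzyme occurrences:
  DwuV (CAACAAG, off=0): starts [4, 13, 68, 76, 109, 156] → cuts [4, 13, 68, 76, 109, 156]
  BxoV (GTGTCCCA, off=1): starts [20, 31, 52, 60, 92, 118, 140] → cuts [21, 32, 53, 61, 93, 119, 141]

All cut coordinates (distinct, sorted): [4, 13, 21, 32, 53, 61, 68, 76, 93, 109, 119, 141, 156]

Fragment lengths:
  4→13: 9 bp
  13→21: 8 bp
  21→32: 11 bp
  32→53: 21 bp
  53→61: 8 bp
  61→68: 7 bp
  68→76: 8 bp
  76→93: 17 bp
  93→109: 16 bp
  109→119: 10 bp
  119→141: 22 bp
  141→156: 15 bp
  156→4 (wrap): 159-156+4 = 7 bp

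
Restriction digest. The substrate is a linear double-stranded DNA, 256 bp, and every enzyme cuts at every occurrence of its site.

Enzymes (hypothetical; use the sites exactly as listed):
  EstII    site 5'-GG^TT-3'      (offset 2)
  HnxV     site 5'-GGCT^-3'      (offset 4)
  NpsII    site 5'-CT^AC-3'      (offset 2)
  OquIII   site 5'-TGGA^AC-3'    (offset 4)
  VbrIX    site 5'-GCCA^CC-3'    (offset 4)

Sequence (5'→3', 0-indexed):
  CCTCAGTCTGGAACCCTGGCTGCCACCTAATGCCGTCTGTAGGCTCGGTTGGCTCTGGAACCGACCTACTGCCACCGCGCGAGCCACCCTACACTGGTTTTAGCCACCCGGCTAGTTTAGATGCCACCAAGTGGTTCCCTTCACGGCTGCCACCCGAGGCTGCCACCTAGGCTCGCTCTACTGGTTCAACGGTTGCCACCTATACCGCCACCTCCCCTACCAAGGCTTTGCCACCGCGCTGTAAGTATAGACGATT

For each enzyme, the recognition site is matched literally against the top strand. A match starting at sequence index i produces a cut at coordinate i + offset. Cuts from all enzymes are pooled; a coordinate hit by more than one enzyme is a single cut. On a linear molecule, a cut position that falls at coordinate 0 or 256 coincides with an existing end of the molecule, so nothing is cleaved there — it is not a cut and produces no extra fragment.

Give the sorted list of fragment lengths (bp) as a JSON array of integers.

Scan for sites:
  EstII (GGTT, off=2): starts [46, 95, 132, 182, 190] → cuts [48, 97, 134, 184, 192]
  HnxV (GGCT, off=4): starts [17, 41, 50, 109, 144, 157, 169, 223] → cuts [21, 45, 54, 113, 148, 161, 173, 227]
  NpsII (CTAC, off=2): starts [65, 88, 177, 216] → cuts [67, 90, 179, 218]
  OquIII (TGGAAC, off=4): starts [8, 55] → cuts [12, 59]
  VbrIX (GCCACC, off=4): starts [21, 70, 82, 102, 122, 148, 161, 194, 206, 229] → cuts [25, 74, 86, 106, 126, 152, 165, 198, 210, 233]

All cut coordinates (distinct, sorted): [12, 21, 25, 45, 48, 54, 59, 67, 74, 86, 90, 97, 106, 113, 126, 134, 148, 152, 161, 165, 173, 179, 184, 192, 198, 210, 218, 227, 233]

Fragments:
  [0,12): 12 bp
  [12,21): 9 bp
  [21,25): 4 bp
  [25,45): 20 bp
  [45,48): 3 bp
  [48,54): 6 bp
  [54,59): 5 bp
  [59,67): 8 bp
  [67,74): 7 bp
  [74,86): 12 bp
  [86,90): 4 bp
  [90,97): 7 bp
  [97,106): 9 bp
  [106,113): 7 bp
  [113,126): 13 bp
  [126,134): 8 bp
  [134,148): 14 bp
  [148,152): 4 bp
  [152,161): 9 bp
  [161,165): 4 bp
  [165,173): 8 bp
  [173,179): 6 bp
  [179,184): 5 bp
  [184,192): 8 bp
  [192,198): 6 bp
  [198,210): 12 bp
  [210,218): 8 bp
  [218,227): 9 bp
  [227,233): 6 bp
  [233,256): 23 bp

[3,4,4,4,4,5,5,6,6,6,6,7,7,7,8,8,8,8,8,9,9,9,9,12,12,12,13,14,20,23]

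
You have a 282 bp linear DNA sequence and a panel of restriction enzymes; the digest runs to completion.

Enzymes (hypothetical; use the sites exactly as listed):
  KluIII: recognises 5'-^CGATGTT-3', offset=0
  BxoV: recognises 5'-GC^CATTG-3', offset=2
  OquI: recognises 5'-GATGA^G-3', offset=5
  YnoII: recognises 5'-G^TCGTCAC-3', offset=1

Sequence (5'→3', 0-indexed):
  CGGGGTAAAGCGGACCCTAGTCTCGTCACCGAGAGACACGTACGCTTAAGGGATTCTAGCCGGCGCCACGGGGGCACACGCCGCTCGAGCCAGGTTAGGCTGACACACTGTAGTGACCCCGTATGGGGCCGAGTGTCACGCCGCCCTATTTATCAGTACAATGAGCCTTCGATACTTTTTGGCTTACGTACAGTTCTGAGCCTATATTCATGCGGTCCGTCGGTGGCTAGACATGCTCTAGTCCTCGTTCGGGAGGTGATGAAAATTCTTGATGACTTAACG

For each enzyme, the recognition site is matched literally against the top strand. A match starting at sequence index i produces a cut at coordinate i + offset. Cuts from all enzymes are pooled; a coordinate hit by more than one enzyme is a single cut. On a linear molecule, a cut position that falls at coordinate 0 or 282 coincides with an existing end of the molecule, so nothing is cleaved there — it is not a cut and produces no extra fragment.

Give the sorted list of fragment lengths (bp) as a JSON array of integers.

Per-enzyme occurrences:
  KluIII (CGATGTT, off=0): no sites
  BxoV (GCCATTG, off=2): no sites
  OquI (GATGAG, off=5): no sites
  YnoII (GTCGTCAC, off=1): no sites

Pooled cuts: ∅

Fragments:
  no cuts → one linear fragment of 282 bp

[282]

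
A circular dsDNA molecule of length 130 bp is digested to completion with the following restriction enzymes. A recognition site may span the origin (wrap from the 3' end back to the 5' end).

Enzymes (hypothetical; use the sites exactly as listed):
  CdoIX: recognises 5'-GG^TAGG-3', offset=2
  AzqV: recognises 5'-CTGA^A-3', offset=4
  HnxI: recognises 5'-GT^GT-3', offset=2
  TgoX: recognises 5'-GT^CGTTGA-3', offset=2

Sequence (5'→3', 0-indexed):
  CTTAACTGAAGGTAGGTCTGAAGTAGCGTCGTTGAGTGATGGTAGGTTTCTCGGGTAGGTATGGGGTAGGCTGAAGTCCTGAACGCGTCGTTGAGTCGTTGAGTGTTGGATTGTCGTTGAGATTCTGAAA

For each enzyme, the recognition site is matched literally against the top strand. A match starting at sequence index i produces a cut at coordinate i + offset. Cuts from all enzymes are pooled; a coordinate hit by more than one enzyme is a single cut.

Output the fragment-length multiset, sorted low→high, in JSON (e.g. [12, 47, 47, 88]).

Scan for sites:
  CdoIX (GGTAGG, off=2): starts [10, 40, 53, 64] → cuts [12, 42, 55, 66]
  AzqV (CTGAA, off=4): starts [5, 17, 70, 78, 124] → cuts [9, 21, 74, 82, 128]
  HnxI (GTGT, off=2): starts [102] → cuts [104]
  TgoX (GTCGTTGA, off=2): starts [27, 86, 94, 112] → cuts [29, 88, 96, 114]

Pooled cuts: [9, 12, 21, 29, 42, 55, 66, 74, 82, 88, 96, 104, 114, 128]

Fragment lengths:
  9→12: 3 bp
  12→21: 9 bp
  21→29: 8 bp
  29→42: 13 bp
  42→55: 13 bp
  55→66: 11 bp
  66→74: 8 bp
  74→82: 8 bp
  82→88: 6 bp
  88→96: 8 bp
  96→104: 8 bp
  104→114: 10 bp
  114→128: 14 bp
  128→9 (wrap): 130-128+9 = 11 bp

[3,6,8,8,8,8,8,9,10,11,11,13,13,14]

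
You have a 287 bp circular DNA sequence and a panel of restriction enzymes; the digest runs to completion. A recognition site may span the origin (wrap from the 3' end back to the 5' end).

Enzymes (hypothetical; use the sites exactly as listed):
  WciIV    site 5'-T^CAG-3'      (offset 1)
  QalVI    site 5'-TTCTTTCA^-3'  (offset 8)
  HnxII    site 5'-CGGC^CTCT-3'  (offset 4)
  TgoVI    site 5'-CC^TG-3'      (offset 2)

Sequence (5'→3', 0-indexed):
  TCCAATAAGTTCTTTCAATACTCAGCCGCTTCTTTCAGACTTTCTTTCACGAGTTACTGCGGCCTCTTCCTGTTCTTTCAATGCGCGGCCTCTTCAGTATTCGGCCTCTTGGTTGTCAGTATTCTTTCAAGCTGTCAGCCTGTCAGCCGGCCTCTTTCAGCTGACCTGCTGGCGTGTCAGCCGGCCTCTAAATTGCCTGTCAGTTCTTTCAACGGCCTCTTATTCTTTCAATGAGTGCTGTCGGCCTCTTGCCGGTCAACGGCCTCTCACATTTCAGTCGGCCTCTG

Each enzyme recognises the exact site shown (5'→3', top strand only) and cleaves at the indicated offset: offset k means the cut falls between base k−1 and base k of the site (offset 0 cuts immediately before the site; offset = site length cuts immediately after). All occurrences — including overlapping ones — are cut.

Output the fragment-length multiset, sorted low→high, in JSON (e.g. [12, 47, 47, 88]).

Scan for sites:
  WciIV TCAG/1: at [21, 34, 93, 115, 134, 142, 156, 176, 199, 273] ⇒ [22, 35, 94, 116, 135, 143, 157, 177, 200, 274]
  QalVI TTCTTTCA/8: at [9, 29, 41, 72, 121, 203, 222] ⇒ [17, 37, 49, 80, 129, 211, 230]
  HnxII CGGCCTCT/4: at [59, 85, 101, 147, 181, 212, 241, 259, 278] ⇒ [63, 89, 105, 151, 185, 216, 245, 263, 282]
  TgoVI CCTG/2: at [68, 138, 164, 195] ⇒ [70, 140, 166, 197]

Pooled cuts: [17, 22, 35, 37, 49, 63, 70, 80, 89, 94, 105, 116, 129, 135, 140, 143, 151, 157, 166, 177, 185, 197, 200, 211, 216, 230, 245, 263, 274, 282]

Fragments:
  17→22: 5 bp
  22→35: 13 bp
  35→37: 2 bp
  37→49: 12 bp
  49→63: 14 bp
  63→70: 7 bp
  70→80: 10 bp
  80→89: 9 bp
  89→94: 5 bp
  94→105: 11 bp
  105→116: 11 bp
  116→129: 13 bp
  129→135: 6 bp
  135→140: 5 bp
  140→143: 3 bp
  143→151: 8 bp
  151→157: 6 bp
  157→166: 9 bp
  166→177: 11 bp
  177→185: 8 bp
  185→197: 12 bp
  197→200: 3 bp
  200→211: 11 bp
  211→216: 5 bp
  216→230: 14 bp
  230→245: 15 bp
  245→263: 18 bp
  263→274: 11 bp
  274→282: 8 bp
  282→17 (wrap): 287-282+17 = 22 bp

[2,3,3,5,5,5,5,6,6,7,8,8,8,9,9,10,11,11,11,11,11,12,12,13,13,14,14,15,18,22]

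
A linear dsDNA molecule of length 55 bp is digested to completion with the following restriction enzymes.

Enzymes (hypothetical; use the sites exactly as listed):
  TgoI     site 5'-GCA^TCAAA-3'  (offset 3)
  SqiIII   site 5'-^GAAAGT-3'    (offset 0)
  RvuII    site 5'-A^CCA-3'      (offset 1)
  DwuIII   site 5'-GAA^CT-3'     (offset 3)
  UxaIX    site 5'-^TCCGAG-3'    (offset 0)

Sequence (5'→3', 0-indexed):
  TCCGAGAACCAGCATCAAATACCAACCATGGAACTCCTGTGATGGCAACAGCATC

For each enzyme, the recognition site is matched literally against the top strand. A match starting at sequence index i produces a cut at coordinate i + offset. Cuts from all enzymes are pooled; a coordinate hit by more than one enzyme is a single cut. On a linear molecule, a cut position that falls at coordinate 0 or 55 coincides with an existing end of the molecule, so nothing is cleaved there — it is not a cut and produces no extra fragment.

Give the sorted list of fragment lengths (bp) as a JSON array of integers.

Per-enzyme occurrences:
  TgoI (GCATCAAA, off=3): starts [11] → cuts [14]
  SqiIII (GAAAGT, off=0): no sites
  RvuII (ACCA, off=1): starts [7, 20, 24] → cuts [8, 21, 25]
  DwuIII (GAACT, off=3): starts [30] → cuts [33]
  UxaIX (TCCGAG, off=0): starts [0] → cuts [] (position 0 is a terminus of the linear molecule — no cut)

Pooled cuts: [8, 14, 21, 25, 33]

Fragments:
  [0,8): 8 bp
  [8,14): 6 bp
  [14,21): 7 bp
  [21,25): 4 bp
  [25,33): 8 bp
  [33,55): 22 bp

[4,6,7,8,8,22]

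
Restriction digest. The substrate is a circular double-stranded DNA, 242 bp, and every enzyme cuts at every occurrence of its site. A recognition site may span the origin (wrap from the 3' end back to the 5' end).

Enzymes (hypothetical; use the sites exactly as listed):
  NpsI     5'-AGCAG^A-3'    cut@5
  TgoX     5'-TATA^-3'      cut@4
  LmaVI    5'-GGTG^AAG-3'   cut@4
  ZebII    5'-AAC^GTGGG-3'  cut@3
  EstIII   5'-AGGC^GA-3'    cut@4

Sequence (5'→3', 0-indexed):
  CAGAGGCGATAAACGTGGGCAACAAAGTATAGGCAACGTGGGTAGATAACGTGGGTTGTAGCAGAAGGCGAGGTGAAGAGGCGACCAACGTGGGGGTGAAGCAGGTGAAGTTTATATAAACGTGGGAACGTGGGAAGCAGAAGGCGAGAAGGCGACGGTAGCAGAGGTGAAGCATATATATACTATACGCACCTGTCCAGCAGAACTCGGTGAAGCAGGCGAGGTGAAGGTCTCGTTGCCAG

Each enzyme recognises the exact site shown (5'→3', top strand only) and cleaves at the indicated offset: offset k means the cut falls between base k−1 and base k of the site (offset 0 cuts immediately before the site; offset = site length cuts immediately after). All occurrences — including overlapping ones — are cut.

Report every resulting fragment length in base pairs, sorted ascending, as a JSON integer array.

Scan for sites:
  NpsI AGCAGA/5: at [59, 135, 159, 198, 240] ⇒ [3, 64, 140, 164, 203]
  TgoX TATA/4: at [27, 112, 114, 174, 176, 178, 183] ⇒ [31, 116, 118, 178, 180, 182, 187]
  LmaVI GGTGAAG/4: at [71, 94, 103, 165, 208, 222] ⇒ [75, 98, 107, 169, 212, 226]
  ZebII AACGTGGG/3: at [11, 34, 47, 86, 118, 126] ⇒ [14, 37, 50, 89, 121, 129]
  EstIII AGGCGA/4: at [3, 65, 78, 141, 149, 216] ⇒ [7, 69, 82, 145, 153, 220]

Pooled cuts: [3, 7, 14, 31, 37, 50, 64, 69, 75, 82, 89, 98, 107, 116, 118, 121, 129, 140, 145, 153, 164, 169, 178, 180, 182, 187, 203, 212, 220, 226]

Fragment lengths:
  3→7: 4 bp
  7→14: 7 bp
  14→31: 17 bp
  31→37: 6 bp
  37→50: 13 bp
  50→64: 14 bp
  64→69: 5 bp
  69→75: 6 bp
  75→82: 7 bp
  82→89: 7 bp
  89→98: 9 bp
  98→107: 9 bp
  107→116: 9 bp
  116→118: 2 bp
  118→121: 3 bp
  121→129: 8 bp
  129→140: 11 bp
  140→145: 5 bp
  145→153: 8 bp
  153→164: 11 bp
  164→169: 5 bp
  169→178: 9 bp
  178→180: 2 bp
  180→182: 2 bp
  182→187: 5 bp
  187→203: 16 bp
  203→212: 9 bp
  212→220: 8 bp
  220→226: 6 bp
  226→3 (wrap): 242-226+3 = 19 bp

[2,2,2,3,4,5,5,5,5,6,6,6,7,7,7,8,8,8,9,9,9,9,9,11,11,13,14,16,17,19]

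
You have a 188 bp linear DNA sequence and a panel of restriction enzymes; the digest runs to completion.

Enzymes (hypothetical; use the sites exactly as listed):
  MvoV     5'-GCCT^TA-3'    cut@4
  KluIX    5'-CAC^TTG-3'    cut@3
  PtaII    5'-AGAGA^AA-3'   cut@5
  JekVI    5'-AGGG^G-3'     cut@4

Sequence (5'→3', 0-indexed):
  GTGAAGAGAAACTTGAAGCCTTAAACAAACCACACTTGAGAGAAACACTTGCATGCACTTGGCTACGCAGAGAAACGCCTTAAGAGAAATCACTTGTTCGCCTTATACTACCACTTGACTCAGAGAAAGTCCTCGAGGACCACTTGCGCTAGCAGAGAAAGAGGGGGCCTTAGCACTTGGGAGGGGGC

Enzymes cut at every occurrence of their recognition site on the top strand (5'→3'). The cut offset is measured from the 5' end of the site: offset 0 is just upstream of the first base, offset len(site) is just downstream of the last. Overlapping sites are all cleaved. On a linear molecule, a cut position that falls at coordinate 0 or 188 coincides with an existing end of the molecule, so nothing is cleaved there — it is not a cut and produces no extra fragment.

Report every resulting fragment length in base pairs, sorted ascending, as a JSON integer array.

Site scan:
  MvoV GCCTTA/4: at [17, 76, 99, 166] ⇒ [21, 80, 103, 170]
  KluIX CACTTG/3: at [32, 45, 55, 90, 111, 140, 173] ⇒ [35, 48, 58, 93, 114, 143, 176]
  PtaII AGAGAAA/5: at [4, 38, 68, 82, 121, 153] ⇒ [9, 43, 73, 87, 126, 158]
  JekVI AGGGG/4: at [161, 181] ⇒ [165, 185]

Pooled cuts: [9, 21, 35, 43, 48, 58, 73, 80, 87, 93, 103, 114, 126, 143, 158, 165, 170, 176, 185]

Fragments:
  [0,9): 9 bp
  [9,21): 12 bp
  [21,35): 14 bp
  [35,43): 8 bp
  [43,48): 5 bp
  [48,58): 10 bp
  [58,73): 15 bp
  [73,80): 7 bp
  [80,87): 7 bp
  [87,93): 6 bp
  [93,103): 10 bp
  [103,114): 11 bp
  [114,126): 12 bp
  [126,143): 17 bp
  [143,158): 15 bp
  [158,165): 7 bp
  [165,170): 5 bp
  [170,176): 6 bp
  [176,185): 9 bp
  [185,188): 3 bp

[3,5,5,6,6,7,7,7,8,9,9,10,10,11,12,12,14,15,15,17]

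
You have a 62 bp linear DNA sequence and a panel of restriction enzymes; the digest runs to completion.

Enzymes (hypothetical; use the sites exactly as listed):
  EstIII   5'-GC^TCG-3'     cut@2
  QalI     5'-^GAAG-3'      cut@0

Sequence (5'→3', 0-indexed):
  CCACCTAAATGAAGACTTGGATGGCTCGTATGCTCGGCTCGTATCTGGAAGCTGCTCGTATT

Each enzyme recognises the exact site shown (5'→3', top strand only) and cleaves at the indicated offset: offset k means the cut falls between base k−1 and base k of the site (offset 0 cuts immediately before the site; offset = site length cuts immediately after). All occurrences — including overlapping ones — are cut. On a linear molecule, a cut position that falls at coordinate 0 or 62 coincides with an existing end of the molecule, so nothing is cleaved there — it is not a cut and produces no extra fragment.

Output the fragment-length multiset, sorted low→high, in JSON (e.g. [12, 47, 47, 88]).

[5,7,8,8,9,10,15]

Site scan:
  EstIII (GCTCG, off=2): starts [23, 31, 36, 53] → cuts [25, 33, 38, 55]
  QalI (GAAG, off=0): starts [10, 47] → cuts [10, 47]

Pooled cuts: [10, 25, 33, 38, 47, 55]

Fragment lengths:
  [0,10): 10 bp
  [10,25): 15 bp
  [25,33): 8 bp
  [33,38): 5 bp
  [38,47): 9 bp
  [47,55): 8 bp
  [55,62): 7 bp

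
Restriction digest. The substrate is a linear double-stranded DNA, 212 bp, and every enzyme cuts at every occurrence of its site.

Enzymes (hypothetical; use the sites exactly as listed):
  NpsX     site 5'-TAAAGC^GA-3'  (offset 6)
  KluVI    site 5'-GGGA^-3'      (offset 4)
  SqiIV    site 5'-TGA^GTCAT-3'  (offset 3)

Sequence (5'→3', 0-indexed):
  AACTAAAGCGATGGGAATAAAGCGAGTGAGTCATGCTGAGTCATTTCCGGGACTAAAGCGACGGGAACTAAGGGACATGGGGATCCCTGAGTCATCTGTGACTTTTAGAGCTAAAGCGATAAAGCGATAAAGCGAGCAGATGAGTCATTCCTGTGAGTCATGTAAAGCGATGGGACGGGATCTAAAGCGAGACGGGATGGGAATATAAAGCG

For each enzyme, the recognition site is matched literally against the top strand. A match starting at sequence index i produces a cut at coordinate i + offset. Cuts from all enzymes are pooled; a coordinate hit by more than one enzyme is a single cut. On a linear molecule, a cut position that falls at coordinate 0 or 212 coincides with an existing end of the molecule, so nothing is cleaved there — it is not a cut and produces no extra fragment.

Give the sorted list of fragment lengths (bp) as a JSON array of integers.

Site scan:
  NpsX TAAAGCGA/6: at [3, 17, 53, 111, 119, 127, 162, 182] ⇒ [9, 23, 59, 117, 125, 133, 168, 188]
  KluVI GGGA/4: at [12, 48, 62, 71, 79, 171, 176, 193, 198] ⇒ [16, 52, 66, 75, 83, 175, 180, 197, 202]
  SqiIV TGAGTCAT/3: at [26, 36, 87, 140, 153] ⇒ [29, 39, 90, 143, 156]

All cut coordinates (distinct, sorted): [9, 16, 23, 29, 39, 52, 59, 66, 75, 83, 90, 117, 125, 133, 143, 156, 168, 175, 180, 188, 197, 202]

Fragment lengths:
  [0,9): 9 bp
  [9,16): 7 bp
  [16,23): 7 bp
  [23,29): 6 bp
  [29,39): 10 bp
  [39,52): 13 bp
  [52,59): 7 bp
  [59,66): 7 bp
  [66,75): 9 bp
  [75,83): 8 bp
  [83,90): 7 bp
  [90,117): 27 bp
  [117,125): 8 bp
  [125,133): 8 bp
  [133,143): 10 bp
  [143,156): 13 bp
  [156,168): 12 bp
  [168,175): 7 bp
  [175,180): 5 bp
  [180,188): 8 bp
  [188,197): 9 bp
  [197,202): 5 bp
  [202,212): 10 bp

[5,5,6,7,7,7,7,7,7,8,8,8,8,9,9,9,10,10,10,12,13,13,27]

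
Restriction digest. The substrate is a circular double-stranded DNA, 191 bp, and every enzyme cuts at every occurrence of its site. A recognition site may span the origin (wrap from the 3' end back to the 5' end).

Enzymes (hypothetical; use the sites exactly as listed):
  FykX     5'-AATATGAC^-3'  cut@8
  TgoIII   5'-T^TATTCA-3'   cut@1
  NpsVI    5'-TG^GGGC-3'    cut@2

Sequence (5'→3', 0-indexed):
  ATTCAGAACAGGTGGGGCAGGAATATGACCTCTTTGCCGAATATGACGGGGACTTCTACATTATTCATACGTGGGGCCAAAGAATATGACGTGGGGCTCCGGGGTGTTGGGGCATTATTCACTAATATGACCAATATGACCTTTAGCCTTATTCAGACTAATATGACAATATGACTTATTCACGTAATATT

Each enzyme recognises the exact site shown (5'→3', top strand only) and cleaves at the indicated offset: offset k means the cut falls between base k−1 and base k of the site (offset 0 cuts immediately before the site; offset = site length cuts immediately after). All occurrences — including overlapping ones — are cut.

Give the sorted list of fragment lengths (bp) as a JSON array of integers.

Scan for sites:
  FykX AATATGAC/8: at [21, 39, 82, 123, 132, 159, 167] ⇒ [29, 47, 90, 131, 140, 167, 175]
  TgoIII TTATTCA/1: at [60, 114, 148, 175, 189] ⇒ [61, 115, 149, 176, 190]
  NpsVI TGGGGC/2: at [12, 71, 91, 107] ⇒ [14, 73, 93, 109]

All cut coordinates (distinct, sorted): [14, 29, 47, 61, 73, 90, 93, 109, 115, 131, 140, 149, 167, 175, 176, 190]

Fragment lengths:
  14→29: 15 bp
  29→47: 18 bp
  47→61: 14 bp
  61→73: 12 bp
  73→90: 17 bp
  90→93: 3 bp
  93→109: 16 bp
  109→115: 6 bp
  115→131: 16 bp
  131→140: 9 bp
  140→149: 9 bp
  149→167: 18 bp
  167→175: 8 bp
  175→176: 1 bp
  176→190: 14 bp
  190→14 (wrap): 191-190+14 = 15 bp

[1,3,6,8,9,9,12,14,14,15,15,16,16,17,18,18]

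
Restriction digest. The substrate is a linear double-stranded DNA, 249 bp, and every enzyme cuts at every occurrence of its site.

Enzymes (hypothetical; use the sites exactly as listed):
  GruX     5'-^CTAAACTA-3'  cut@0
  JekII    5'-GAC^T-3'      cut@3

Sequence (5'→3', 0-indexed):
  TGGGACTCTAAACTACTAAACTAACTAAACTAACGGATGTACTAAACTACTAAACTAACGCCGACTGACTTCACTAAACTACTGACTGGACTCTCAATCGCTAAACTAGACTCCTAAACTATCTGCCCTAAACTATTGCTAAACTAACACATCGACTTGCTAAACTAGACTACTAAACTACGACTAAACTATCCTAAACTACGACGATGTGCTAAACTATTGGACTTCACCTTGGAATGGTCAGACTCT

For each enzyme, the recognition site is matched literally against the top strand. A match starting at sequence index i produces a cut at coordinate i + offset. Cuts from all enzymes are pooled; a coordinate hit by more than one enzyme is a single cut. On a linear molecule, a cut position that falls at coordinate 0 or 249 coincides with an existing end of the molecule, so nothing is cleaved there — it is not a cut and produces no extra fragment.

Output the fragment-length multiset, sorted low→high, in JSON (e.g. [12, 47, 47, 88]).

[1,1,2,2,3,3,4,4,5,6,8,8,9,9,9,11,11,11,11,13,14,14,16,17,18,18,21]

Site scan:
  GruX (CTAAACTA, off=0): starts [7, 15, 24, 41, 49, 73, 100, 113, 127, 138, 159, 172, 183, 193, 211] → cuts [7, 15, 24, 41, 49, 73, 100, 113, 127, 138, 159, 172, 183, 193, 211]
  JekII (GACT, off=3): starts [3, 62, 66, 83, 88, 108, 153, 167, 181, 222, 243] → cuts [6, 65, 69, 86, 91, 111, 156, 170, 184, 225, 246]

All cut coordinates (distinct, sorted): [6, 7, 15, 24, 41, 49, 65, 69, 73, 86, 91, 100, 111, 113, 127, 138, 156, 159, 170, 172, 183, 184, 193, 211, 225, 246]

Fragment lengths:
  [0,6): 6 bp
  [6,7): 1 bp
  [7,15): 8 bp
  [15,24): 9 bp
  [24,41): 17 bp
  [41,49): 8 bp
  [49,65): 16 bp
  [65,69): 4 bp
  [69,73): 4 bp
  [73,86): 13 bp
  [86,91): 5 bp
  [91,100): 9 bp
  [100,111): 11 bp
  [111,113): 2 bp
  [113,127): 14 bp
  [127,138): 11 bp
  [138,156): 18 bp
  [156,159): 3 bp
  [159,170): 11 bp
  [170,172): 2 bp
  [172,183): 11 bp
  [183,184): 1 bp
  [184,193): 9 bp
  [193,211): 18 bp
  [211,225): 14 bp
  [225,246): 21 bp
  [246,249): 3 bp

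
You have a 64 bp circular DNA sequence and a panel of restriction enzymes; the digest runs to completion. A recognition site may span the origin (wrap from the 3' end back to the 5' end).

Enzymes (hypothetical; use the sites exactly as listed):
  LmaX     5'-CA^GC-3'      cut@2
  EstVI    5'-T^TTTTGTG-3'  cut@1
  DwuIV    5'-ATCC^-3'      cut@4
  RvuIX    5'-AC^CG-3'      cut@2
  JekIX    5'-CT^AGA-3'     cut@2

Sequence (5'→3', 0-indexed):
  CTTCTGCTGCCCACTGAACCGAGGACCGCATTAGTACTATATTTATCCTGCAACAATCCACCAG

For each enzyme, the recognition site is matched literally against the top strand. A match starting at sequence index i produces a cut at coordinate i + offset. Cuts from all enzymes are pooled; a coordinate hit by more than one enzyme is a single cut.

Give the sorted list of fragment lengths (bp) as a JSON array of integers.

Site scan:
  LmaX (CAGC, off=2): starts [61] → cuts [63]
  EstVI (TTTTTGTG, off=1): no sites
  DwuIV (ATCC, off=4): starts [44, 55] → cuts [48, 59]
  RvuIX (ACCG, off=2): starts [17, 24] → cuts [19, 26]
  JekIX (CTAGA, off=2): no sites

Pooled cuts: [19, 26, 48, 59, 63]

Fragments:
  19→26: 7 bp
  26→48: 22 bp
  48→59: 11 bp
  59→63: 4 bp
  63→19 (wrap): 64-63+19 = 20 bp

[4,7,11,20,22]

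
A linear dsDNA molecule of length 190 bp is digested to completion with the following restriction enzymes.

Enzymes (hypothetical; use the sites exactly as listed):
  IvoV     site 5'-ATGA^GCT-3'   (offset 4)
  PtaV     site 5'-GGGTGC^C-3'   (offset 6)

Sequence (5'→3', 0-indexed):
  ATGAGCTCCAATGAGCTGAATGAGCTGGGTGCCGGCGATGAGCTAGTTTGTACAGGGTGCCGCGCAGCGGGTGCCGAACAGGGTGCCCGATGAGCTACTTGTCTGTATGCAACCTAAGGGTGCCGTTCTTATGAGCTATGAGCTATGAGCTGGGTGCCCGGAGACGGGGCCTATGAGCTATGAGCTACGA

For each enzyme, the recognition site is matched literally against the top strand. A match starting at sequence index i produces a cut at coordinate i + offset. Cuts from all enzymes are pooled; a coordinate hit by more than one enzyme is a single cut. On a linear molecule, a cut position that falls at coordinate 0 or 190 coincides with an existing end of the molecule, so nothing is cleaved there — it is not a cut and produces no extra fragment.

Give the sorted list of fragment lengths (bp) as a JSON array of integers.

Site scan:
  IvoV ATGAGCT/4: at [0, 10, 19, 37, 89, 130, 137, 144, 172, 179] ⇒ [4, 14, 23, 41, 93, 134, 141, 148, 176, 183]
  PtaV GGGTGCC/6: at [26, 54, 68, 80, 117, 151] ⇒ [32, 60, 74, 86, 123, 157]

All cut coordinates (distinct, sorted): [4, 14, 23, 32, 41, 60, 74, 86, 93, 123, 134, 141, 148, 157, 176, 183]

Fragment lengths:
  [0,4): 4 bp
  [4,14): 10 bp
  [14,23): 9 bp
  [23,32): 9 bp
  [32,41): 9 bp
  [41,60): 19 bp
  [60,74): 14 bp
  [74,86): 12 bp
  [86,93): 7 bp
  [93,123): 30 bp
  [123,134): 11 bp
  [134,141): 7 bp
  [141,148): 7 bp
  [148,157): 9 bp
  [157,176): 19 bp
  [176,183): 7 bp
  [183,190): 7 bp

[4,7,7,7,7,7,9,9,9,9,10,11,12,14,19,19,30]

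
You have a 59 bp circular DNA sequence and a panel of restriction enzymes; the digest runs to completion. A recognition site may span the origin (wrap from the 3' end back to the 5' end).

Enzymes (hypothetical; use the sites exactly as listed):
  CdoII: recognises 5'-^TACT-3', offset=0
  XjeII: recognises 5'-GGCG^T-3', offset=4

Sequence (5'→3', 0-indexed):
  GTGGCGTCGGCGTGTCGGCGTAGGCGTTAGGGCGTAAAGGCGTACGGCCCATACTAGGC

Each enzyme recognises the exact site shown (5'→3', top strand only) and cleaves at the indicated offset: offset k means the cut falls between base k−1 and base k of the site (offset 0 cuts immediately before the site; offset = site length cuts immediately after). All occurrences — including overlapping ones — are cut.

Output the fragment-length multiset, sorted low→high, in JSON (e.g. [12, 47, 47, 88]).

Per-enzyme occurrences:
  CdoII TACT/0: at [51] ⇒ [51]
  XjeII GGCGT/4: at [2, 8, 16, 22, 30, 38, 56] ⇒ [1, 6, 12, 20, 26, 34, 42]

All cut coordinates (distinct, sorted): [1, 6, 12, 20, 26, 34, 42, 51]

Fragment lengths:
  1→6: 5 bp
  6→12: 6 bp
  12→20: 8 bp
  20→26: 6 bp
  26→34: 8 bp
  34→42: 8 bp
  42→51: 9 bp
  51→1 (wrap): 59-51+1 = 9 bp

[5,6,6,8,8,8,9,9]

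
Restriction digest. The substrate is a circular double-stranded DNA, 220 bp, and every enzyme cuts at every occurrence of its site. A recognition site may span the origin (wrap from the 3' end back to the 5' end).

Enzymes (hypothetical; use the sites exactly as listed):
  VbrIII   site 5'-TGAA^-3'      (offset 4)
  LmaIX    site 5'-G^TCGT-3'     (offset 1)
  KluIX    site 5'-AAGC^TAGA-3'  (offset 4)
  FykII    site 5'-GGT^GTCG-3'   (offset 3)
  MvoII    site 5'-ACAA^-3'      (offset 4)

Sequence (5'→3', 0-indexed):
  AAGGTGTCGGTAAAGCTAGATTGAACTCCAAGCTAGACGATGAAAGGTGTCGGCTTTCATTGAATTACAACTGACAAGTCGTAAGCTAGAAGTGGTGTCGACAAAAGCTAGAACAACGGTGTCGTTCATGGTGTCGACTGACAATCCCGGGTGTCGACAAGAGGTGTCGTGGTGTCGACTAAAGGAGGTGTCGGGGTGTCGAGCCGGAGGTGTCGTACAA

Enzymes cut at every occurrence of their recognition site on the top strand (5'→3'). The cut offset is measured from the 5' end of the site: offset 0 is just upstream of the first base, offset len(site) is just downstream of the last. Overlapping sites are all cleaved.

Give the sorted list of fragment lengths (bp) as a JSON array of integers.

[1,1,1,1,4,4,4,5,5,6,7,7,8,8,8,8,8,8,8,8,9,10,11,11,11,12,14,16,16]

Site scan:
  VbrIII (TGAA, off=4): starts [21, 40, 60] → cuts [25, 44, 64]
  LmaIX (GTCGT, off=1): starts [77, 120, 165, 211] → cuts [78, 121, 166, 212]
  KluIX (AAGCTAGA, off=4): starts [12, 29, 82, 104] → cuts [16, 33, 86, 108]
  FykII (GGTGTCG, off=3): starts [2, 45, 93, 117, 129, 149, 162, 170, 186, 194, 208] → cuts [5, 48, 96, 120, 132, 152, 165, 173, 189, 197, 211]
  MvoII (ACAA, off=4): starts [66, 73, 100, 112, 140, 156, 216] → cuts [0, 70, 77, 104, 116, 144, 160]

Pooled cuts: [0, 5, 16, 25, 33, 44, 48, 64, 70, 77, 78, 86, 96, 104, 108, 116, 120, 121, 132, 144, 152, 160, 165, 166, 173, 189, 197, 211, 212]

Fragment lengths:
  0→5: 5 bp
  5→16: 11 bp
  16→25: 9 bp
  25→33: 8 bp
  33→44: 11 bp
  44→48: 4 bp
  48→64: 16 bp
  64→70: 6 bp
  70→77: 7 bp
  77→78: 1 bp
  78→86: 8 bp
  86→96: 10 bp
  96→104: 8 bp
  104→108: 4 bp
  108→116: 8 bp
  116→120: 4 bp
  120→121: 1 bp
  121→132: 11 bp
  132→144: 12 bp
  144→152: 8 bp
  152→160: 8 bp
  160→165: 5 bp
  165→166: 1 bp
  166→173: 7 bp
  173→189: 16 bp
  189→197: 8 bp
  197→211: 14 bp
  211→212: 1 bp
  212→0 (wrap): 220-212+0 = 8 bp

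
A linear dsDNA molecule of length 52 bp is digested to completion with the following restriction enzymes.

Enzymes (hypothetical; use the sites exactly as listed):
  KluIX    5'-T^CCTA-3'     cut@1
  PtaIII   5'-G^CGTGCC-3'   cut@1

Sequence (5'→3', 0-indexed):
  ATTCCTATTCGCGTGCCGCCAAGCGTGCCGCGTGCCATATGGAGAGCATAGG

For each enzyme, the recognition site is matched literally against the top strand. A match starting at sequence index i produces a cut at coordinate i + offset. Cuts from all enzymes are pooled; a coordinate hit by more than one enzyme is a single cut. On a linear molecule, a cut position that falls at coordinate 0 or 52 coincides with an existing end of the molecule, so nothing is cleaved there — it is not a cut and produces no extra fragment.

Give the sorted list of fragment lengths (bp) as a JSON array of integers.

Site scan:
  KluIX (TCCTA, off=1): starts [2] → cuts [3]
  PtaIII (GCGTGCC, off=1): starts [10, 22, 29] → cuts [11, 23, 30]

All cut coordinates (distinct, sorted): [3, 11, 23, 30]

Fragments:
  [0,3): 3 bp
  [3,11): 8 bp
  [11,23): 12 bp
  [23,30): 7 bp
  [30,52): 22 bp

[3,7,8,12,22]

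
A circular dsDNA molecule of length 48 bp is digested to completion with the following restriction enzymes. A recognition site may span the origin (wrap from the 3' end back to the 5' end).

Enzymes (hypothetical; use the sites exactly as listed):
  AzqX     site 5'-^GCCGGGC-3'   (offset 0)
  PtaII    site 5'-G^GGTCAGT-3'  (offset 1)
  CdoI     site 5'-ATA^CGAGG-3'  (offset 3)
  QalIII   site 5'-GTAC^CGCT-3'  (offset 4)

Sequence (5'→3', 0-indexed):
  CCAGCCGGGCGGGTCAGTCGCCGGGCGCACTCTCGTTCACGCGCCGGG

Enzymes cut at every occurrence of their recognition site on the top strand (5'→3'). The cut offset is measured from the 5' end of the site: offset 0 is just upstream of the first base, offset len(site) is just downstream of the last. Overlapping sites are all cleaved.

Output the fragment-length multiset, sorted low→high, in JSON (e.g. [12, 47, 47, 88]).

[8,8,9,23]

Scan for sites:
  AzqX (GCCGGGC, off=0): starts [3, 19, 42] → cuts [3, 19, 42]
  PtaII (GGGTCAGT, off=1): starts [10] → cuts [11]
  CdoI (ATACGAGG, off=3): no sites
  QalIII (GTACCGCT, off=4): no sites

Pooled cuts: [3, 11, 19, 42]

Fragment lengths:
  3→11: 8 bp
  11→19: 8 bp
  19→42: 23 bp
  42→3 (wrap): 48-42+3 = 9 bp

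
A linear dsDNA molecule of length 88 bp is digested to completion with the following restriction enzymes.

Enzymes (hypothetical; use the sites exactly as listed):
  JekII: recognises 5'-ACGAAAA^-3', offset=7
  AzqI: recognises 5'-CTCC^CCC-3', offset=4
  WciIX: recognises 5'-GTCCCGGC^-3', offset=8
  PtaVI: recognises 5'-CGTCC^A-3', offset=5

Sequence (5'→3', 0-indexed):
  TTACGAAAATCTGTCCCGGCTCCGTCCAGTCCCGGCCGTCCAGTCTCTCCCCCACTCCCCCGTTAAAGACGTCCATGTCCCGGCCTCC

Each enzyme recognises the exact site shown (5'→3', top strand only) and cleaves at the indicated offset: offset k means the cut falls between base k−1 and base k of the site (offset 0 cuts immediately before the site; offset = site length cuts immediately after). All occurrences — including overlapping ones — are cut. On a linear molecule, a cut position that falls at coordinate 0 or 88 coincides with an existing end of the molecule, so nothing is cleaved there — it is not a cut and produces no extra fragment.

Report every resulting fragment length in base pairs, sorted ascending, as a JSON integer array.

Scan for sites:
  JekII ACGAAAA/7: at [2] ⇒ [9]
  AzqI CTCCCCC/4: at [46, 54] ⇒ [50, 58]
  WciIX GTCCCGGC/8: at [12, 28, 76] ⇒ [20, 36, 84]
  PtaVI CGTCCA/5: at [22, 36, 69] ⇒ [27, 41, 74]

All cut coordinates (distinct, sorted): [9, 20, 27, 36, 41, 50, 58, 74, 84]

Fragment lengths:
  [0,9): 9 bp
  [9,20): 11 bp
  [20,27): 7 bp
  [27,36): 9 bp
  [36,41): 5 bp
  [41,50): 9 bp
  [50,58): 8 bp
  [58,74): 16 bp
  [74,84): 10 bp
  [84,88): 4 bp

[4,5,7,8,9,9,9,10,11,16]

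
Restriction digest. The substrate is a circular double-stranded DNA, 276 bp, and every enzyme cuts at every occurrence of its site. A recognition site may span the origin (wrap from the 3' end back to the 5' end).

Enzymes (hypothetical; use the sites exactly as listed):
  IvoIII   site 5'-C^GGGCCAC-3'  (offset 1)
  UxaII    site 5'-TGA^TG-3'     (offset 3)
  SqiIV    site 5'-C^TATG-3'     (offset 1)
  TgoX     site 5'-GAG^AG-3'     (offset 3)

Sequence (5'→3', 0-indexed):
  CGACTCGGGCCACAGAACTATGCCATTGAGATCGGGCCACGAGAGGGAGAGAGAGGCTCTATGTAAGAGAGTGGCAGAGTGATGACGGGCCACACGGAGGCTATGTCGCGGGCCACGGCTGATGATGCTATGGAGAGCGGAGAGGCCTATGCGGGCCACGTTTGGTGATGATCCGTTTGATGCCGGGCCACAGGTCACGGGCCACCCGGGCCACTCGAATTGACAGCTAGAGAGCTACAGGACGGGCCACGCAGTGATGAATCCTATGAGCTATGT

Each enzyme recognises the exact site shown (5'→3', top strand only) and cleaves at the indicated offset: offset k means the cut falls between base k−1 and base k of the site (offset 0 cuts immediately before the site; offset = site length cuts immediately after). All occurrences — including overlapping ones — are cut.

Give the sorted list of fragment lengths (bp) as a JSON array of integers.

Site scan:
  IvoIII CGGGCCAC/1: at [5, 32, 85, 108, 151, 183, 197, 206, 242] ⇒ [6, 33, 86, 109, 152, 184, 198, 207, 243]
  UxaII TGATG/3: at [79, 119, 122, 165, 177, 254] ⇒ [82, 122, 125, 168, 180, 257]
  SqiIV CTATG/1: at [17, 58, 100, 127, 146, 263, 270] ⇒ [18, 59, 101, 128, 147, 264, 271]
  TgoX GAGAG/3: at [40, 46, 48, 50, 66, 132, 139, 229] ⇒ [43, 49, 51, 53, 69, 135, 142, 232]

Pooled cuts: [6, 18, 33, 43, 49, 51, 53, 59, 69, 82, 86, 101, 109, 122, 125, 128, 135, 142, 147, 152, 168, 180, 184, 198, 207, 232, 243, 257, 264, 271]

Fragments:
  6→18: 12 bp
  18→33: 15 bp
  33→43: 10 bp
  43→49: 6 bp
  49→51: 2 bp
  51→53: 2 bp
  53→59: 6 bp
  59→69: 10 bp
  69→82: 13 bp
  82→86: 4 bp
  86→101: 15 bp
  101→109: 8 bp
  109→122: 13 bp
  122→125: 3 bp
  125→128: 3 bp
  128→135: 7 bp
  135→142: 7 bp
  142→147: 5 bp
  147→152: 5 bp
  152→168: 16 bp
  168→180: 12 bp
  180→184: 4 bp
  184→198: 14 bp
  198→207: 9 bp
  207→232: 25 bp
  232→243: 11 bp
  243→257: 14 bp
  257→264: 7 bp
  264→271: 7 bp
  271→6 (wrap): 276-271+6 = 11 bp

[2,2,3,3,4,4,5,5,6,6,7,7,7,7,8,9,10,10,11,11,12,12,13,13,14,14,15,15,16,25]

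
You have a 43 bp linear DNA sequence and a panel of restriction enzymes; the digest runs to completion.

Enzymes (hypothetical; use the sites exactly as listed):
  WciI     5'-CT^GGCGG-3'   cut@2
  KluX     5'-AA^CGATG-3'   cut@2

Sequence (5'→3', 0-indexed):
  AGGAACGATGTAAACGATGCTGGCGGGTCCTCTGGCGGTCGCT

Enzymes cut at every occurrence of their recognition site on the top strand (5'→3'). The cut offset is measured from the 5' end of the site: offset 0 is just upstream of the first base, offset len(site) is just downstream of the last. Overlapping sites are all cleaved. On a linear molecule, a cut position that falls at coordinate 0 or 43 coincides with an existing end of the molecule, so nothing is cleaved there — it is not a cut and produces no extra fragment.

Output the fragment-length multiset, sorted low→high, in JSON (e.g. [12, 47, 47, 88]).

Scan for sites:
  WciI (CTGGCGG, off=2): starts [19, 31] → cuts [21, 33]
  KluX (AACGATG, off=2): starts [3, 12] → cuts [5, 14]

Pooled cuts: [5, 14, 21, 33]

Fragments:
  [0,5): 5 bp
  [5,14): 9 bp
  [14,21): 7 bp
  [21,33): 12 bp
  [33,43): 10 bp

[5,7,9,10,12]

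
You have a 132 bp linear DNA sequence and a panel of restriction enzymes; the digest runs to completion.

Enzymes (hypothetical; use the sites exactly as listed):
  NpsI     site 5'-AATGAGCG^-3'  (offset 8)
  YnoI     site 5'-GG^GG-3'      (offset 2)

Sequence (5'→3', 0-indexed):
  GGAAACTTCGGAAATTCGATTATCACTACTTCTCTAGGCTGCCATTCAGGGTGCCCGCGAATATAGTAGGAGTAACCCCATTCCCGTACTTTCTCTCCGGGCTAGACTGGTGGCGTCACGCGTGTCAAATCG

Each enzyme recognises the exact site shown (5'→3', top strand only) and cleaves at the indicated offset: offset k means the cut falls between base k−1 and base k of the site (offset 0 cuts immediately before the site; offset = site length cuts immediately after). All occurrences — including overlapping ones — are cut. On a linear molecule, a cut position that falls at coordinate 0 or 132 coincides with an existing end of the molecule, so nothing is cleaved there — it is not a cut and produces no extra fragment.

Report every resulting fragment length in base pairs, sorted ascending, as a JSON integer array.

Per-enzyme occurrences:
  NpsI (AATGAGCG, off=8): no sites
  YnoI (GGGG, off=2): no sites

All cut coordinates (distinct, sorted): ∅

Fragment lengths:
  no cuts → one linear fragment of 132 bp

[132]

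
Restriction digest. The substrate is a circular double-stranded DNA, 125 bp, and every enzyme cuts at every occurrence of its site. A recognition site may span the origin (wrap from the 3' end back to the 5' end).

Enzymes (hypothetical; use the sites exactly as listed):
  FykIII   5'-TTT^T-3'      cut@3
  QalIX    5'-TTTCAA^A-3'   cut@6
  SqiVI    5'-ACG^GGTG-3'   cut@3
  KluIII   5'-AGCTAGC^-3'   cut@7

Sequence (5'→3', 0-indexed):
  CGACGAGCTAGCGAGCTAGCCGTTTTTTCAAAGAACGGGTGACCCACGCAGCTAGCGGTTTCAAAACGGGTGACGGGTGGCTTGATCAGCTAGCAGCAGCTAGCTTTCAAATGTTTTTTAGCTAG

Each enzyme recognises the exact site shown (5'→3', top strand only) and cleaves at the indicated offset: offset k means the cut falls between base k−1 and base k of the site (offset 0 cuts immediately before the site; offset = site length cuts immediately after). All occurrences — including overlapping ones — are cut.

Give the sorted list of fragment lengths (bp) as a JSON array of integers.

Site scan:
  FykIII TTTT/3: at [22, 23, 24, 113, 114, 115] ⇒ [25, 26, 27, 116, 117, 118]
  QalIX TTTCAAA/6: at [25, 58, 104] ⇒ [31, 64, 110]
  SqiVI ACGGGTG/3: at [34, 65, 72] ⇒ [37, 68, 75]
  KluIII AGCTAGC/7: at [5, 13, 49, 87, 97, 119] ⇒ [1, 12, 20, 56, 94, 104]

All cut coordinates (distinct, sorted): [1, 12, 20, 25, 26, 27, 31, 37, 56, 64, 68, 75, 94, 104, 110, 116, 117, 118]

Fragment lengths:
  1→12: 11 bp
  12→20: 8 bp
  20→25: 5 bp
  25→26: 1 bp
  26→27: 1 bp
  27→31: 4 bp
  31→37: 6 bp
  37→56: 19 bp
  56→64: 8 bp
  64→68: 4 bp
  68→75: 7 bp
  75→94: 19 bp
  94→104: 10 bp
  104→110: 6 bp
  110→116: 6 bp
  116→117: 1 bp
  117→118: 1 bp
  118→1 (wrap): 125-118+1 = 8 bp

[1,1,1,1,4,4,5,6,6,6,7,8,8,8,10,11,19,19]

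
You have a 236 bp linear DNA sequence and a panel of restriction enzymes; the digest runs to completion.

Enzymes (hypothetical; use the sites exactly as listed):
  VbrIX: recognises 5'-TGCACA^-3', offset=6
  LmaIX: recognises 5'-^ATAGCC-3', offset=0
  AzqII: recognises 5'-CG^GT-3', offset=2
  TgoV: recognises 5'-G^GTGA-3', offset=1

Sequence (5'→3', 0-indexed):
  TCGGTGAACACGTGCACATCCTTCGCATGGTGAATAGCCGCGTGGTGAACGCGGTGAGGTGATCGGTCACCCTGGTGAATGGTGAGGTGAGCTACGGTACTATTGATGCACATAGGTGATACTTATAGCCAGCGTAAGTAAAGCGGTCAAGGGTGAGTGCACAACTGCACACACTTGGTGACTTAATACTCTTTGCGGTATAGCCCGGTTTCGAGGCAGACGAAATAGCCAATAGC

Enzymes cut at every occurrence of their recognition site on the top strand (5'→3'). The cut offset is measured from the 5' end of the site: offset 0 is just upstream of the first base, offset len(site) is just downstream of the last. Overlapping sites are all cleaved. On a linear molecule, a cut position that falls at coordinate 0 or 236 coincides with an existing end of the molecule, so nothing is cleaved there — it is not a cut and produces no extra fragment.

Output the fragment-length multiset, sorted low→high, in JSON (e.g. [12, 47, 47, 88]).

Per-enzyme occurrences:
  VbrIX TGCACA/6: at [12, 106, 157, 165] ⇒ [18, 112, 163, 171]
  LmaIX ATAGCC/0: at [33, 124, 199, 224] ⇒ [33, 124, 199, 224]
  AzqII CGGT/2: at [1, 51, 63, 94, 143, 195, 205] ⇒ [3, 53, 65, 96, 145, 197, 207]
  TgoV GGTGA/1: at [2, 28, 43, 52, 57, 73, 80, 85, 114, 151, 176] ⇒ [3, 29, 44, 53, 58, 74, 81, 86, 115, 152, 177]

Pooled cuts: [3, 18, 29, 33, 44, 53, 58, 65, 74, 81, 86, 96, 112, 115, 124, 145, 152, 163, 171, 177, 197, 199, 207, 224]

Fragments:
  [0,3): 3 bp
  [3,18): 15 bp
  [18,29): 11 bp
  [29,33): 4 bp
  [33,44): 11 bp
  [44,53): 9 bp
  [53,58): 5 bp
  [58,65): 7 bp
  [65,74): 9 bp
  [74,81): 7 bp
  [81,86): 5 bp
  [86,96): 10 bp
  [96,112): 16 bp
  [112,115): 3 bp
  [115,124): 9 bp
  [124,145): 21 bp
  [145,152): 7 bp
  [152,163): 11 bp
  [163,171): 8 bp
  [171,177): 6 bp
  [177,197): 20 bp
  [197,199): 2 bp
  [199,207): 8 bp
  [207,224): 17 bp
  [224,236): 12 bp

[2,3,3,4,5,5,6,7,7,7,8,8,9,9,9,10,11,11,11,12,15,16,17,20,21]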